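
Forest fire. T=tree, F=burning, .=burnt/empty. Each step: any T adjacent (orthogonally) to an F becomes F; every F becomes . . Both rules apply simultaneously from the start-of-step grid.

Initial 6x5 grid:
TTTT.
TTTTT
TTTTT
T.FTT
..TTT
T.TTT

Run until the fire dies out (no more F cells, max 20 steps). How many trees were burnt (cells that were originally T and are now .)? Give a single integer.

Step 1: +3 fires, +1 burnt (F count now 3)
Step 2: +6 fires, +3 burnt (F count now 6)
Step 3: +7 fires, +6 burnt (F count now 7)
Step 4: +6 fires, +7 burnt (F count now 6)
Step 5: +1 fires, +6 burnt (F count now 1)
Step 6: +0 fires, +1 burnt (F count now 0)
Fire out after step 6
Initially T: 24, now '.': 29
Total burnt (originally-T cells now '.'): 23

Answer: 23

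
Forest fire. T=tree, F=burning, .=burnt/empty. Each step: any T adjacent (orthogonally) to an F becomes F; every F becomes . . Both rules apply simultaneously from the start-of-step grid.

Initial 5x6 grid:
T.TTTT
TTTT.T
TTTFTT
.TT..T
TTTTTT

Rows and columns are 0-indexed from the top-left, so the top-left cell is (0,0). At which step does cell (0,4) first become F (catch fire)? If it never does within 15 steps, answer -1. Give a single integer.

Step 1: cell (0,4)='T' (+3 fires, +1 burnt)
Step 2: cell (0,4)='T' (+5 fires, +3 burnt)
Step 3: cell (0,4)='F' (+8 fires, +5 burnt)
  -> target ignites at step 3
Step 4: cell (0,4)='.' (+5 fires, +8 burnt)
Step 5: cell (0,4)='.' (+3 fires, +5 burnt)
Step 6: cell (0,4)='.' (+0 fires, +3 burnt)
  fire out at step 6

3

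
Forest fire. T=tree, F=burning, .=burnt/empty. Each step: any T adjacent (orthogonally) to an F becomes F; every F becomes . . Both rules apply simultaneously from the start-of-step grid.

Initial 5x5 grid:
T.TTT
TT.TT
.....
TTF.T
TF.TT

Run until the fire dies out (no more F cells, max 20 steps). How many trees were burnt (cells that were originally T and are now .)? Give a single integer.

Step 1: +2 fires, +2 burnt (F count now 2)
Step 2: +1 fires, +2 burnt (F count now 1)
Step 3: +0 fires, +1 burnt (F count now 0)
Fire out after step 3
Initially T: 14, now '.': 14
Total burnt (originally-T cells now '.'): 3

Answer: 3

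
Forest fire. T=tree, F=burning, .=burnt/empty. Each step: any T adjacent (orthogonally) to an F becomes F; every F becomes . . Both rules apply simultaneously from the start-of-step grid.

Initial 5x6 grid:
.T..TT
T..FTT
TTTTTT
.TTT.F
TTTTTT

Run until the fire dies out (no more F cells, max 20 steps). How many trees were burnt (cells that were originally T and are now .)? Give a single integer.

Step 1: +4 fires, +2 burnt (F count now 4)
Step 2: +6 fires, +4 burnt (F count now 6)
Step 3: +4 fires, +6 burnt (F count now 4)
Step 4: +3 fires, +4 burnt (F count now 3)
Step 5: +2 fires, +3 burnt (F count now 2)
Step 6: +1 fires, +2 burnt (F count now 1)
Step 7: +0 fires, +1 burnt (F count now 0)
Fire out after step 7
Initially T: 21, now '.': 29
Total burnt (originally-T cells now '.'): 20

Answer: 20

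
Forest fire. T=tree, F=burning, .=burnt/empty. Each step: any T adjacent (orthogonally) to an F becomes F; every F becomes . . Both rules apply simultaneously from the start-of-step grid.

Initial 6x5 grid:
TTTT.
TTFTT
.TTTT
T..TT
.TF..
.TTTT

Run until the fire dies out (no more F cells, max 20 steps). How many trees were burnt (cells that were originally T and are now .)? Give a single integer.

Step 1: +6 fires, +2 burnt (F count now 6)
Step 2: +8 fires, +6 burnt (F count now 8)
Step 3: +4 fires, +8 burnt (F count now 4)
Step 4: +1 fires, +4 burnt (F count now 1)
Step 5: +0 fires, +1 burnt (F count now 0)
Fire out after step 5
Initially T: 20, now '.': 29
Total burnt (originally-T cells now '.'): 19

Answer: 19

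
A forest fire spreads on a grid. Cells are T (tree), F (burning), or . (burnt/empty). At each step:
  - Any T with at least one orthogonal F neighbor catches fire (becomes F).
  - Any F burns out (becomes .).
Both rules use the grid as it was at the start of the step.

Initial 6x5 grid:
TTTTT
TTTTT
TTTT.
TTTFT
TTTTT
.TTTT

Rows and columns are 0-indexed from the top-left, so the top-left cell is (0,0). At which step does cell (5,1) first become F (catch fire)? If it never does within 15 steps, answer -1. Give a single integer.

Step 1: cell (5,1)='T' (+4 fires, +1 burnt)
Step 2: cell (5,1)='T' (+6 fires, +4 burnt)
Step 3: cell (5,1)='T' (+8 fires, +6 burnt)
Step 4: cell (5,1)='F' (+6 fires, +8 burnt)
  -> target ignites at step 4
Step 5: cell (5,1)='.' (+2 fires, +6 burnt)
Step 6: cell (5,1)='.' (+1 fires, +2 burnt)
Step 7: cell (5,1)='.' (+0 fires, +1 burnt)
  fire out at step 7

4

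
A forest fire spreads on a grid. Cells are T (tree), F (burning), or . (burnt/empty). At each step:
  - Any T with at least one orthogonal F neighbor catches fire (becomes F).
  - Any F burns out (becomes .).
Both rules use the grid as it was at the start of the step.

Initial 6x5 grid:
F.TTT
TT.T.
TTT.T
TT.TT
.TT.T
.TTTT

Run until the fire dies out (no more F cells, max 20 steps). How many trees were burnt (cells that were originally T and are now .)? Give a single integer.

Answer: 17

Derivation:
Step 1: +1 fires, +1 burnt (F count now 1)
Step 2: +2 fires, +1 burnt (F count now 2)
Step 3: +2 fires, +2 burnt (F count now 2)
Step 4: +2 fires, +2 burnt (F count now 2)
Step 5: +1 fires, +2 burnt (F count now 1)
Step 6: +2 fires, +1 burnt (F count now 2)
Step 7: +1 fires, +2 burnt (F count now 1)
Step 8: +1 fires, +1 burnt (F count now 1)
Step 9: +1 fires, +1 burnt (F count now 1)
Step 10: +1 fires, +1 burnt (F count now 1)
Step 11: +1 fires, +1 burnt (F count now 1)
Step 12: +2 fires, +1 burnt (F count now 2)
Step 13: +0 fires, +2 burnt (F count now 0)
Fire out after step 13
Initially T: 21, now '.': 26
Total burnt (originally-T cells now '.'): 17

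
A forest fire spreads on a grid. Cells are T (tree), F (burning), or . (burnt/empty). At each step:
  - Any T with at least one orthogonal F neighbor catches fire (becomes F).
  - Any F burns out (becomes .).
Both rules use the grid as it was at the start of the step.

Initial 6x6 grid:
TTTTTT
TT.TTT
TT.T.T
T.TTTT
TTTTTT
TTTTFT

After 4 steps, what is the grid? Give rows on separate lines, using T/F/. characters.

Step 1: 3 trees catch fire, 1 burn out
  TTTTTT
  TT.TTT
  TT.T.T
  T.TTTT
  TTTTFT
  TTTF.F
Step 2: 4 trees catch fire, 3 burn out
  TTTTTT
  TT.TTT
  TT.T.T
  T.TTFT
  TTTF.F
  TTF...
Step 3: 4 trees catch fire, 4 burn out
  TTTTTT
  TT.TTT
  TT.T.T
  T.TF.F
  TTF...
  TF....
Step 4: 5 trees catch fire, 4 burn out
  TTTTTT
  TT.TTT
  TT.F.F
  T.F...
  TF....
  F.....

TTTTTT
TT.TTT
TT.F.F
T.F...
TF....
F.....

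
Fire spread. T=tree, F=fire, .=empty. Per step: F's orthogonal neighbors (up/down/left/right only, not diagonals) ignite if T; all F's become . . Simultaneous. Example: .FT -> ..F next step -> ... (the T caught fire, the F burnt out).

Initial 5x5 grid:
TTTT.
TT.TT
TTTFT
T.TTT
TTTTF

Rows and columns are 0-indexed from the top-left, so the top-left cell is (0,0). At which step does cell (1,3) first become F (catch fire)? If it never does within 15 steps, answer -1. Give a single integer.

Step 1: cell (1,3)='F' (+6 fires, +2 burnt)
  -> target ignites at step 1
Step 2: cell (1,3)='.' (+5 fires, +6 burnt)
Step 3: cell (1,3)='.' (+4 fires, +5 burnt)
Step 4: cell (1,3)='.' (+4 fires, +4 burnt)
Step 5: cell (1,3)='.' (+1 fires, +4 burnt)
Step 6: cell (1,3)='.' (+0 fires, +1 burnt)
  fire out at step 6

1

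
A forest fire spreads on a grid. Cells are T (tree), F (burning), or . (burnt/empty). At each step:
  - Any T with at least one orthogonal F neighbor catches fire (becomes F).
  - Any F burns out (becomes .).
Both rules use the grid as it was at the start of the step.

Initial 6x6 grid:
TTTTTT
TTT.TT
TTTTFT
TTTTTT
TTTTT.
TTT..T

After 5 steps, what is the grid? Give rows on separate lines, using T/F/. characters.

Step 1: 4 trees catch fire, 1 burn out
  TTTTTT
  TTT.FT
  TTTF.F
  TTTTFT
  TTTTT.
  TTT..T
Step 2: 6 trees catch fire, 4 burn out
  TTTTFT
  TTT..F
  TTF...
  TTTF.F
  TTTTF.
  TTT..T
Step 3: 6 trees catch fire, 6 burn out
  TTTF.F
  TTF...
  TF....
  TTF...
  TTTF..
  TTT..T
Step 4: 5 trees catch fire, 6 burn out
  TTF...
  TF....
  F.....
  TF....
  TTF...
  TTT..T
Step 5: 5 trees catch fire, 5 burn out
  TF....
  F.....
  ......
  F.....
  TF....
  TTF..T

TF....
F.....
......
F.....
TF....
TTF..T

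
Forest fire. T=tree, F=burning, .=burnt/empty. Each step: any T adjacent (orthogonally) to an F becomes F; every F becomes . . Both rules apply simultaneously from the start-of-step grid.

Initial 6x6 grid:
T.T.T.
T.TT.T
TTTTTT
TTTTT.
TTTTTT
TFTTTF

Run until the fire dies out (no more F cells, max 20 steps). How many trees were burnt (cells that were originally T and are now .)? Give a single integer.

Step 1: +5 fires, +2 burnt (F count now 5)
Step 2: +5 fires, +5 burnt (F count now 5)
Step 3: +5 fires, +5 burnt (F count now 5)
Step 4: +4 fires, +5 burnt (F count now 4)
Step 5: +4 fires, +4 burnt (F count now 4)
Step 6: +4 fires, +4 burnt (F count now 4)
Step 7: +0 fires, +4 burnt (F count now 0)
Fire out after step 7
Initially T: 28, now '.': 35
Total burnt (originally-T cells now '.'): 27

Answer: 27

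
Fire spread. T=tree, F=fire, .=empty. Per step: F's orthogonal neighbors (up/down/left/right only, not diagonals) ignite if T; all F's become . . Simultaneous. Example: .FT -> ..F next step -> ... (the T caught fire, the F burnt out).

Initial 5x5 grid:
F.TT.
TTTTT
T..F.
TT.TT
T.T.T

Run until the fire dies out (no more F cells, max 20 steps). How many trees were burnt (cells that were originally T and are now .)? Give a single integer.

Step 1: +3 fires, +2 burnt (F count now 3)
Step 2: +6 fires, +3 burnt (F count now 6)
Step 3: +3 fires, +6 burnt (F count now 3)
Step 4: +2 fires, +3 burnt (F count now 2)
Step 5: +0 fires, +2 burnt (F count now 0)
Fire out after step 5
Initially T: 15, now '.': 24
Total burnt (originally-T cells now '.'): 14

Answer: 14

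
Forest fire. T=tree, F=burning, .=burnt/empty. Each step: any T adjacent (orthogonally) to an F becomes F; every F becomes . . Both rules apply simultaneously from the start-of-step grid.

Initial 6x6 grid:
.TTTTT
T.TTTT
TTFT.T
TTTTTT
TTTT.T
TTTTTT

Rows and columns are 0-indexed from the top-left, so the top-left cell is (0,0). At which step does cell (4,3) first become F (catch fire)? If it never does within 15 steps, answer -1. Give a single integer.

Step 1: cell (4,3)='T' (+4 fires, +1 burnt)
Step 2: cell (4,3)='T' (+6 fires, +4 burnt)
Step 3: cell (4,3)='F' (+9 fires, +6 burnt)
  -> target ignites at step 3
Step 4: cell (4,3)='.' (+6 fires, +9 burnt)
Step 5: cell (4,3)='.' (+5 fires, +6 burnt)
Step 6: cell (4,3)='.' (+1 fires, +5 burnt)
Step 7: cell (4,3)='.' (+0 fires, +1 burnt)
  fire out at step 7

3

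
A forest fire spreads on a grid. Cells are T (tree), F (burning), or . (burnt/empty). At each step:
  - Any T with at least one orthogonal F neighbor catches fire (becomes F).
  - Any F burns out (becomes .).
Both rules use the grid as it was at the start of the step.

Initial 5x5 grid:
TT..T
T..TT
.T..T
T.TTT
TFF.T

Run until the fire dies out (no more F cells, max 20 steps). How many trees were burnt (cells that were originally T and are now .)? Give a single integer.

Answer: 10

Derivation:
Step 1: +2 fires, +2 burnt (F count now 2)
Step 2: +2 fires, +2 burnt (F count now 2)
Step 3: +1 fires, +2 burnt (F count now 1)
Step 4: +2 fires, +1 burnt (F count now 2)
Step 5: +1 fires, +2 burnt (F count now 1)
Step 6: +2 fires, +1 burnt (F count now 2)
Step 7: +0 fires, +2 burnt (F count now 0)
Fire out after step 7
Initially T: 14, now '.': 21
Total burnt (originally-T cells now '.'): 10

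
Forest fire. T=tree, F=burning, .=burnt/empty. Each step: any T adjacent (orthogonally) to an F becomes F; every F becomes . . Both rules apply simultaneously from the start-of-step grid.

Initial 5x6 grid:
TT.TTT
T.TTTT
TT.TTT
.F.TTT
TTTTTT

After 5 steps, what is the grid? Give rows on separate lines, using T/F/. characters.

Step 1: 2 trees catch fire, 1 burn out
  TT.TTT
  T.TTTT
  TF.TTT
  ...TTT
  TFTTTT
Step 2: 3 trees catch fire, 2 burn out
  TT.TTT
  T.TTTT
  F..TTT
  ...TTT
  F.FTTT
Step 3: 2 trees catch fire, 3 burn out
  TT.TTT
  F.TTTT
  ...TTT
  ...TTT
  ...FTT
Step 4: 3 trees catch fire, 2 burn out
  FT.TTT
  ..TTTT
  ...TTT
  ...FTT
  ....FT
Step 5: 4 trees catch fire, 3 burn out
  .F.TTT
  ..TTTT
  ...FTT
  ....FT
  .....F

.F.TTT
..TTTT
...FTT
....FT
.....F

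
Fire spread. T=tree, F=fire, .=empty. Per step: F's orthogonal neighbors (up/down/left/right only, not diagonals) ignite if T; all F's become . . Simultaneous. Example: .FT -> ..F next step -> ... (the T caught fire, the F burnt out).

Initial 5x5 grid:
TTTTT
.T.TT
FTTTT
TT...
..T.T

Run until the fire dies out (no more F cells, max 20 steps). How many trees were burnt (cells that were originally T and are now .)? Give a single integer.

Answer: 14

Derivation:
Step 1: +2 fires, +1 burnt (F count now 2)
Step 2: +3 fires, +2 burnt (F count now 3)
Step 3: +2 fires, +3 burnt (F count now 2)
Step 4: +4 fires, +2 burnt (F count now 4)
Step 5: +2 fires, +4 burnt (F count now 2)
Step 6: +1 fires, +2 burnt (F count now 1)
Step 7: +0 fires, +1 burnt (F count now 0)
Fire out after step 7
Initially T: 16, now '.': 23
Total burnt (originally-T cells now '.'): 14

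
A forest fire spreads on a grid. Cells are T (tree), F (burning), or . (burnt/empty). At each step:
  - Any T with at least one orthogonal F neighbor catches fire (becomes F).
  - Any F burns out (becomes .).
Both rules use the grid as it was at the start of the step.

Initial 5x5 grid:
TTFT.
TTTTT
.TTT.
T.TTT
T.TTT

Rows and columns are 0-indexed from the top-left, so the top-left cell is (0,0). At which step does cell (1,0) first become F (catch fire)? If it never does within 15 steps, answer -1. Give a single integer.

Step 1: cell (1,0)='T' (+3 fires, +1 burnt)
Step 2: cell (1,0)='T' (+4 fires, +3 burnt)
Step 3: cell (1,0)='F' (+5 fires, +4 burnt)
  -> target ignites at step 3
Step 4: cell (1,0)='.' (+2 fires, +5 burnt)
Step 5: cell (1,0)='.' (+2 fires, +2 burnt)
Step 6: cell (1,0)='.' (+1 fires, +2 burnt)
Step 7: cell (1,0)='.' (+0 fires, +1 burnt)
  fire out at step 7

3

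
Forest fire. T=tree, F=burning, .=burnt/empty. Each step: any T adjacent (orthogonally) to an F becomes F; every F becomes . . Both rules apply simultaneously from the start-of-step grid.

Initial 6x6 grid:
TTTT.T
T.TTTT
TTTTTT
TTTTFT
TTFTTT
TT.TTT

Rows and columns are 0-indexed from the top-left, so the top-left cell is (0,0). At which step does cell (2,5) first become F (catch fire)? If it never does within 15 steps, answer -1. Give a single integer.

Step 1: cell (2,5)='T' (+7 fires, +2 burnt)
Step 2: cell (2,5)='F' (+10 fires, +7 burnt)
  -> target ignites at step 2
Step 3: cell (2,5)='.' (+7 fires, +10 burnt)
Step 4: cell (2,5)='.' (+4 fires, +7 burnt)
Step 5: cell (2,5)='.' (+2 fires, +4 burnt)
Step 6: cell (2,5)='.' (+1 fires, +2 burnt)
Step 7: cell (2,5)='.' (+0 fires, +1 burnt)
  fire out at step 7

2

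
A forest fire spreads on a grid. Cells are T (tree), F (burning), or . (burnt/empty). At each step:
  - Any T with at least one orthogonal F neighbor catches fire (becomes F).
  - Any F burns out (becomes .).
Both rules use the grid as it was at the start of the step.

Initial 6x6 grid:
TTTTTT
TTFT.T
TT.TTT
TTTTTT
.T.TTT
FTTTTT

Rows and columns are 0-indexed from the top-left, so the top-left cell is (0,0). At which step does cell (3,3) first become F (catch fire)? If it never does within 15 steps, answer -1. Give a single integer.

Step 1: cell (3,3)='T' (+4 fires, +2 burnt)
Step 2: cell (3,3)='T' (+7 fires, +4 burnt)
Step 3: cell (3,3)='F' (+7 fires, +7 burnt)
  -> target ignites at step 3
Step 4: cell (3,3)='.' (+7 fires, +7 burnt)
Step 5: cell (3,3)='.' (+4 fires, +7 burnt)
Step 6: cell (3,3)='.' (+1 fires, +4 burnt)
Step 7: cell (3,3)='.' (+0 fires, +1 burnt)
  fire out at step 7

3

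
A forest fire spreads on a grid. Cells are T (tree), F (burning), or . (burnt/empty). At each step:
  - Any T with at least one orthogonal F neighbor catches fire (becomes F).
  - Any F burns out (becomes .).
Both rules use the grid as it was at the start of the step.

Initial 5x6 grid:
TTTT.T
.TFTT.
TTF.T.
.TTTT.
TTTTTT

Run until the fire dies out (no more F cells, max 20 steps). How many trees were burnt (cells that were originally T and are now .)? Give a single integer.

Answer: 20

Derivation:
Step 1: +5 fires, +2 burnt (F count now 5)
Step 2: +7 fires, +5 burnt (F count now 7)
Step 3: +5 fires, +7 burnt (F count now 5)
Step 4: +2 fires, +5 burnt (F count now 2)
Step 5: +1 fires, +2 burnt (F count now 1)
Step 6: +0 fires, +1 burnt (F count now 0)
Fire out after step 6
Initially T: 21, now '.': 29
Total burnt (originally-T cells now '.'): 20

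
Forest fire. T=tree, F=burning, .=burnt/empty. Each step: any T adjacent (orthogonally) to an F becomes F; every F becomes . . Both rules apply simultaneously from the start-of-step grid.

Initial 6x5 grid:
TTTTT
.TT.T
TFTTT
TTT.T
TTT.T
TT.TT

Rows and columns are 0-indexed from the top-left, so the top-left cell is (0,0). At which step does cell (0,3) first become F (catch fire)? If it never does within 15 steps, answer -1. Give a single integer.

Step 1: cell (0,3)='T' (+4 fires, +1 burnt)
Step 2: cell (0,3)='T' (+6 fires, +4 burnt)
Step 3: cell (0,3)='T' (+6 fires, +6 burnt)
Step 4: cell (0,3)='F' (+4 fires, +6 burnt)
  -> target ignites at step 4
Step 5: cell (0,3)='.' (+2 fires, +4 burnt)
Step 6: cell (0,3)='.' (+1 fires, +2 burnt)
Step 7: cell (0,3)='.' (+1 fires, +1 burnt)
Step 8: cell (0,3)='.' (+0 fires, +1 burnt)
  fire out at step 8

4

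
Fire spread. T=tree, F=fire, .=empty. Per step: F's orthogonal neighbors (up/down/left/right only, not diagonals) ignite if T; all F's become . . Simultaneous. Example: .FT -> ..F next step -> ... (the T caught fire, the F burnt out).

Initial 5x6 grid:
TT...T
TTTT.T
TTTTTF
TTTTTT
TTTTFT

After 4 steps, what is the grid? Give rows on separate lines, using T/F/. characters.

Step 1: 6 trees catch fire, 2 burn out
  TT...T
  TTTT.F
  TTTTF.
  TTTTFF
  TTTF.F
Step 2: 4 trees catch fire, 6 burn out
  TT...F
  TTTT..
  TTTF..
  TTTF..
  TTF...
Step 3: 4 trees catch fire, 4 burn out
  TT....
  TTTF..
  TTF...
  TTF...
  TF....
Step 4: 4 trees catch fire, 4 burn out
  TT....
  TTF...
  TF....
  TF....
  F.....

TT....
TTF...
TF....
TF....
F.....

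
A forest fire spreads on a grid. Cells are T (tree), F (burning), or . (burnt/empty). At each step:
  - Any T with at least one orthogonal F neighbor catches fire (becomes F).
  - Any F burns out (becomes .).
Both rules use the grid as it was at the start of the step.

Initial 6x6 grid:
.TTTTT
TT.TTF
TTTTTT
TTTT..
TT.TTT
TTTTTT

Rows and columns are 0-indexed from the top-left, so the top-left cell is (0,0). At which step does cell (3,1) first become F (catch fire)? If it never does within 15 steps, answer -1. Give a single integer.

Step 1: cell (3,1)='T' (+3 fires, +1 burnt)
Step 2: cell (3,1)='T' (+3 fires, +3 burnt)
Step 3: cell (3,1)='T' (+2 fires, +3 burnt)
Step 4: cell (3,1)='T' (+3 fires, +2 burnt)
Step 5: cell (3,1)='T' (+4 fires, +3 burnt)
Step 6: cell (3,1)='F' (+5 fires, +4 burnt)
  -> target ignites at step 6
Step 7: cell (3,1)='.' (+6 fires, +5 burnt)
Step 8: cell (3,1)='.' (+3 fires, +6 burnt)
Step 9: cell (3,1)='.' (+1 fires, +3 burnt)
Step 10: cell (3,1)='.' (+0 fires, +1 burnt)
  fire out at step 10

6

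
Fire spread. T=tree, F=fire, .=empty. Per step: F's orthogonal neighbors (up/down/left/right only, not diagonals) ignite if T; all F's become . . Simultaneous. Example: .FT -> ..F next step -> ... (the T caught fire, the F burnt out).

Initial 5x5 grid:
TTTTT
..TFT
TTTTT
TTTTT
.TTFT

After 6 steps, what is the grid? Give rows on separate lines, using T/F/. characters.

Step 1: 7 trees catch fire, 2 burn out
  TTTFT
  ..F.F
  TTTFT
  TTTFT
  .TF.F
Step 2: 7 trees catch fire, 7 burn out
  TTF.F
  .....
  TTF.F
  TTF.F
  .F...
Step 3: 3 trees catch fire, 7 burn out
  TF...
  .....
  TF...
  TF...
  .....
Step 4: 3 trees catch fire, 3 burn out
  F....
  .....
  F....
  F....
  .....
Step 5: 0 trees catch fire, 3 burn out
  .....
  .....
  .....
  .....
  .....
Step 6: 0 trees catch fire, 0 burn out
  .....
  .....
  .....
  .....
  .....

.....
.....
.....
.....
.....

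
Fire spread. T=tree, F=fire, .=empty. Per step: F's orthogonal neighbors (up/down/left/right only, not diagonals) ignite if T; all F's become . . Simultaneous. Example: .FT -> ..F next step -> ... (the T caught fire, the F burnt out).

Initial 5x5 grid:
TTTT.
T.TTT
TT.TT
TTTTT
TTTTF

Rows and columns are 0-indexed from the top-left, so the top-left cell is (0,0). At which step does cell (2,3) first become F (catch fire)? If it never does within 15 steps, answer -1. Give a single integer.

Step 1: cell (2,3)='T' (+2 fires, +1 burnt)
Step 2: cell (2,3)='T' (+3 fires, +2 burnt)
Step 3: cell (2,3)='F' (+4 fires, +3 burnt)
  -> target ignites at step 3
Step 4: cell (2,3)='.' (+3 fires, +4 burnt)
Step 5: cell (2,3)='.' (+4 fires, +3 burnt)
Step 6: cell (2,3)='.' (+2 fires, +4 burnt)
Step 7: cell (2,3)='.' (+2 fires, +2 burnt)
Step 8: cell (2,3)='.' (+1 fires, +2 burnt)
Step 9: cell (2,3)='.' (+0 fires, +1 burnt)
  fire out at step 9

3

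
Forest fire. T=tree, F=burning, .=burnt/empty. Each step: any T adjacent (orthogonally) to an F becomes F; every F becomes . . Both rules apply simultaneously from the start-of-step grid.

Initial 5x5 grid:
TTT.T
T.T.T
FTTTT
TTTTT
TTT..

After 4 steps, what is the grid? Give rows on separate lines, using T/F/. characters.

Step 1: 3 trees catch fire, 1 burn out
  TTT.T
  F.T.T
  .FTTT
  FTTTT
  TTT..
Step 2: 4 trees catch fire, 3 burn out
  FTT.T
  ..T.T
  ..FTT
  .FTTT
  FTT..
Step 3: 5 trees catch fire, 4 burn out
  .FT.T
  ..F.T
  ...FT
  ..FTT
  .FT..
Step 4: 4 trees catch fire, 5 burn out
  ..F.T
  ....T
  ....F
  ...FT
  ..F..

..F.T
....T
....F
...FT
..F..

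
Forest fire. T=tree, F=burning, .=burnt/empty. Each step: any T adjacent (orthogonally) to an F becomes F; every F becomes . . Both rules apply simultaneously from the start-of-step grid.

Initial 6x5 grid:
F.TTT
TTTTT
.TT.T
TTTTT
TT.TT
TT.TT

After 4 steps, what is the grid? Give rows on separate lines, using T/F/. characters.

Step 1: 1 trees catch fire, 1 burn out
  ..TTT
  FTTTT
  .TT.T
  TTTTT
  TT.TT
  TT.TT
Step 2: 1 trees catch fire, 1 burn out
  ..TTT
  .FTTT
  .TT.T
  TTTTT
  TT.TT
  TT.TT
Step 3: 2 trees catch fire, 1 burn out
  ..TTT
  ..FTT
  .FT.T
  TTTTT
  TT.TT
  TT.TT
Step 4: 4 trees catch fire, 2 burn out
  ..FTT
  ...FT
  ..F.T
  TFTTT
  TT.TT
  TT.TT

..FTT
...FT
..F.T
TFTTT
TT.TT
TT.TT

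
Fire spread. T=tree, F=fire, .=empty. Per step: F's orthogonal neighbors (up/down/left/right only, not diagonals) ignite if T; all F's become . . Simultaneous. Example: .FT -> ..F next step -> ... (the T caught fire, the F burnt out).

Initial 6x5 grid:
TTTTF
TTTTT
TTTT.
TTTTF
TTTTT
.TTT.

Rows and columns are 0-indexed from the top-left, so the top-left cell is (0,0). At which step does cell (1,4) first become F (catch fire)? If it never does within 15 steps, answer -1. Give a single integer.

Step 1: cell (1,4)='F' (+4 fires, +2 burnt)
  -> target ignites at step 1
Step 2: cell (1,4)='.' (+5 fires, +4 burnt)
Step 3: cell (1,4)='.' (+6 fires, +5 burnt)
Step 4: cell (1,4)='.' (+6 fires, +6 burnt)
Step 5: cell (1,4)='.' (+4 fires, +6 burnt)
Step 6: cell (1,4)='.' (+0 fires, +4 burnt)
  fire out at step 6

1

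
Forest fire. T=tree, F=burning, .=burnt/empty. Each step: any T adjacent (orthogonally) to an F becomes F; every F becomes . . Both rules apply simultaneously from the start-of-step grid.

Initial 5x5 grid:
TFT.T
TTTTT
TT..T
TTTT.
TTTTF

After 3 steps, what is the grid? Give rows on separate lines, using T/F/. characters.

Step 1: 4 trees catch fire, 2 burn out
  F.F.T
  TFTTT
  TT..T
  TTTT.
  TTTF.
Step 2: 5 trees catch fire, 4 burn out
  ....T
  F.FTT
  TF..T
  TTTF.
  TTF..
Step 3: 5 trees catch fire, 5 burn out
  ....T
  ...FT
  F...T
  TFF..
  TF...

....T
...FT
F...T
TFF..
TF...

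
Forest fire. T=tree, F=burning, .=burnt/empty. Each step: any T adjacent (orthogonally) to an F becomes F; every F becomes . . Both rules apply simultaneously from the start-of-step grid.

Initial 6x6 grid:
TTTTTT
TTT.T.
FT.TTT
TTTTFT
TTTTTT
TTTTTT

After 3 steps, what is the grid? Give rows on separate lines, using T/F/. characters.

Step 1: 7 trees catch fire, 2 burn out
  TTTTTT
  FTT.T.
  .F.TFT
  FTTF.F
  TTTTFT
  TTTTTT
Step 2: 11 trees catch fire, 7 burn out
  FTTTTT
  .FT.F.
  ...F.F
  .FF...
  FTTF.F
  TTTTFT
Step 3: 8 trees catch fire, 11 burn out
  .FTTFT
  ..F...
  ......
  ......
  .FF...
  FTTF.F

.FTTFT
..F...
......
......
.FF...
FTTF.F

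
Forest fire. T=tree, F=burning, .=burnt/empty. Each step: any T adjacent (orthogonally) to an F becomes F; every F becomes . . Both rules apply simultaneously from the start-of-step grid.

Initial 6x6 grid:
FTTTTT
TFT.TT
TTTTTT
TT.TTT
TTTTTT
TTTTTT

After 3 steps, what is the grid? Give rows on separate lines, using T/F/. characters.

Step 1: 4 trees catch fire, 2 burn out
  .FTTTT
  F.F.TT
  TFTTTT
  TT.TTT
  TTTTTT
  TTTTTT
Step 2: 4 trees catch fire, 4 burn out
  ..FTTT
  ....TT
  F.FTTT
  TF.TTT
  TTTTTT
  TTTTTT
Step 3: 4 trees catch fire, 4 burn out
  ...FTT
  ....TT
  ...FTT
  F..TTT
  TFTTTT
  TTTTTT

...FTT
....TT
...FTT
F..TTT
TFTTTT
TTTTTT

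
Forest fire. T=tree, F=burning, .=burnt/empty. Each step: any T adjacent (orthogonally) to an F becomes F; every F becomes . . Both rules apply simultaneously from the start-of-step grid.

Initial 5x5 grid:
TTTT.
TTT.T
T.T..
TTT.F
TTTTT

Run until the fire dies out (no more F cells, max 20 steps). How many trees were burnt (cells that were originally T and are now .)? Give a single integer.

Step 1: +1 fires, +1 burnt (F count now 1)
Step 2: +1 fires, +1 burnt (F count now 1)
Step 3: +1 fires, +1 burnt (F count now 1)
Step 4: +2 fires, +1 burnt (F count now 2)
Step 5: +3 fires, +2 burnt (F count now 3)
Step 6: +2 fires, +3 burnt (F count now 2)
Step 7: +3 fires, +2 burnt (F count now 3)
Step 8: +3 fires, +3 burnt (F count now 3)
Step 9: +1 fires, +3 burnt (F count now 1)
Step 10: +0 fires, +1 burnt (F count now 0)
Fire out after step 10
Initially T: 18, now '.': 24
Total burnt (originally-T cells now '.'): 17

Answer: 17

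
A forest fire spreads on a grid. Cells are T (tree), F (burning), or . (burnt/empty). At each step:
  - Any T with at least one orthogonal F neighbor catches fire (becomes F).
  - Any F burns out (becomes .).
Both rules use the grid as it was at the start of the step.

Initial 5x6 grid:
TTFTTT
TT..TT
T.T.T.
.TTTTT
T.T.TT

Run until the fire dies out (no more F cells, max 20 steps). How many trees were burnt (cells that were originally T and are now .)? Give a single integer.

Step 1: +2 fires, +1 burnt (F count now 2)
Step 2: +3 fires, +2 burnt (F count now 3)
Step 3: +3 fires, +3 burnt (F count now 3)
Step 4: +3 fires, +3 burnt (F count now 3)
Step 5: +1 fires, +3 burnt (F count now 1)
Step 6: +3 fires, +1 burnt (F count now 3)
Step 7: +2 fires, +3 burnt (F count now 2)
Step 8: +3 fires, +2 burnt (F count now 3)
Step 9: +0 fires, +3 burnt (F count now 0)
Fire out after step 9
Initially T: 21, now '.': 29
Total burnt (originally-T cells now '.'): 20

Answer: 20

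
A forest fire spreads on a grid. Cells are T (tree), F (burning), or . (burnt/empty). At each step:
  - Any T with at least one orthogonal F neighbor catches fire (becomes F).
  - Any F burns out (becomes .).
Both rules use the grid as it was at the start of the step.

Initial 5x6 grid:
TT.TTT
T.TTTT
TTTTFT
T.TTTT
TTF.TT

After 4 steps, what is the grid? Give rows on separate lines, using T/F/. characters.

Step 1: 6 trees catch fire, 2 burn out
  TT.TTT
  T.TTFT
  TTTF.F
  T.FTFT
  TF..TT
Step 2: 8 trees catch fire, 6 burn out
  TT.TFT
  T.TF.F
  TTF...
  T..F.F
  F...FT
Step 3: 6 trees catch fire, 8 burn out
  TT.F.F
  T.F...
  TF....
  F.....
  .....F
Step 4: 1 trees catch fire, 6 burn out
  TT....
  T.....
  F.....
  ......
  ......

TT....
T.....
F.....
......
......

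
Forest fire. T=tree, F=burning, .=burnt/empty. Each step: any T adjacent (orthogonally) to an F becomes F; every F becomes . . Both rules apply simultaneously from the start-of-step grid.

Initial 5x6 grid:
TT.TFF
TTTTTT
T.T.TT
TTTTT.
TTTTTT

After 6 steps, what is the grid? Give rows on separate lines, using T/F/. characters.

Step 1: 3 trees catch fire, 2 burn out
  TT.F..
  TTTTFF
  T.T.TT
  TTTTT.
  TTTTTT
Step 2: 3 trees catch fire, 3 burn out
  TT....
  TTTF..
  T.T.FF
  TTTTT.
  TTTTTT
Step 3: 2 trees catch fire, 3 burn out
  TT....
  TTF...
  T.T...
  TTTTF.
  TTTTTT
Step 4: 4 trees catch fire, 2 burn out
  TT....
  TF....
  T.F...
  TTTF..
  TTTTFT
Step 5: 5 trees catch fire, 4 burn out
  TF....
  F.....
  T.....
  TTF...
  TTTF.F
Step 6: 4 trees catch fire, 5 burn out
  F.....
  ......
  F.....
  TF....
  TTF...

F.....
......
F.....
TF....
TTF...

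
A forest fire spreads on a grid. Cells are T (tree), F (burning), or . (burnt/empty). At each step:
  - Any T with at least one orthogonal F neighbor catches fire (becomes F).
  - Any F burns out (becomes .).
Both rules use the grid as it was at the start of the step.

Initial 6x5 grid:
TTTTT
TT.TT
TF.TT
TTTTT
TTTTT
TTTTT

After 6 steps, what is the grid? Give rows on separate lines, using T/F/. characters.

Step 1: 3 trees catch fire, 1 burn out
  TTTTT
  TF.TT
  F..TT
  TFTTT
  TTTTT
  TTTTT
Step 2: 5 trees catch fire, 3 burn out
  TFTTT
  F..TT
  ...TT
  F.FTT
  TFTTT
  TTTTT
Step 3: 6 trees catch fire, 5 burn out
  F.FTT
  ...TT
  ...TT
  ...FT
  F.FTT
  TFTTT
Step 4: 6 trees catch fire, 6 burn out
  ...FT
  ...TT
  ...FT
  ....F
  ...FT
  F.FTT
Step 5: 5 trees catch fire, 6 burn out
  ....F
  ...FT
  ....F
  .....
  ....F
  ...FT
Step 6: 2 trees catch fire, 5 burn out
  .....
  ....F
  .....
  .....
  .....
  ....F

.....
....F
.....
.....
.....
....F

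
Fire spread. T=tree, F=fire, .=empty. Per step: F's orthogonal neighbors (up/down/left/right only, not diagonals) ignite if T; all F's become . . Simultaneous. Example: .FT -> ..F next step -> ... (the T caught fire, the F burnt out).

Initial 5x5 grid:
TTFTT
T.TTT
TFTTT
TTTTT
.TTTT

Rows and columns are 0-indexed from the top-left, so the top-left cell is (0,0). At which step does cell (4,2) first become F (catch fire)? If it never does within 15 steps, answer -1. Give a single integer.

Step 1: cell (4,2)='T' (+6 fires, +2 burnt)
Step 2: cell (4,2)='T' (+8 fires, +6 burnt)
Step 3: cell (4,2)='F' (+4 fires, +8 burnt)
  -> target ignites at step 3
Step 4: cell (4,2)='.' (+2 fires, +4 burnt)
Step 5: cell (4,2)='.' (+1 fires, +2 burnt)
Step 6: cell (4,2)='.' (+0 fires, +1 burnt)
  fire out at step 6

3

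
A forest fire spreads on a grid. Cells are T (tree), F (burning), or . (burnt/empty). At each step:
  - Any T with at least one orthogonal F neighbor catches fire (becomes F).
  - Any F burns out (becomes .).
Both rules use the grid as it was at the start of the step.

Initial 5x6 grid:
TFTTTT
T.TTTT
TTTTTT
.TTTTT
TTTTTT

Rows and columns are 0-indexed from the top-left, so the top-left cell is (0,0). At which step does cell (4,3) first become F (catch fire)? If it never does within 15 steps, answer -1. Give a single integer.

Step 1: cell (4,3)='T' (+2 fires, +1 burnt)
Step 2: cell (4,3)='T' (+3 fires, +2 burnt)
Step 3: cell (4,3)='T' (+4 fires, +3 burnt)
Step 4: cell (4,3)='T' (+5 fires, +4 burnt)
Step 5: cell (4,3)='T' (+5 fires, +5 burnt)
Step 6: cell (4,3)='F' (+4 fires, +5 burnt)
  -> target ignites at step 6
Step 7: cell (4,3)='.' (+3 fires, +4 burnt)
Step 8: cell (4,3)='.' (+1 fires, +3 burnt)
Step 9: cell (4,3)='.' (+0 fires, +1 burnt)
  fire out at step 9

6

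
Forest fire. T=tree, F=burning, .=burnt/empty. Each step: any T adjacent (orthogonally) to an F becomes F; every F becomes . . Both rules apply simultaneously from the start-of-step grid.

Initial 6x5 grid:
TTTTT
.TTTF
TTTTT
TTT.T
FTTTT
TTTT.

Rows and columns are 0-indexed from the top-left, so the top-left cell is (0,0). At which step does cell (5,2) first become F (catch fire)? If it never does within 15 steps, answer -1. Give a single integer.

Step 1: cell (5,2)='T' (+6 fires, +2 burnt)
Step 2: cell (5,2)='T' (+8 fires, +6 burnt)
Step 3: cell (5,2)='F' (+8 fires, +8 burnt)
  -> target ignites at step 3
Step 4: cell (5,2)='.' (+2 fires, +8 burnt)
Step 5: cell (5,2)='.' (+1 fires, +2 burnt)
Step 6: cell (5,2)='.' (+0 fires, +1 burnt)
  fire out at step 6

3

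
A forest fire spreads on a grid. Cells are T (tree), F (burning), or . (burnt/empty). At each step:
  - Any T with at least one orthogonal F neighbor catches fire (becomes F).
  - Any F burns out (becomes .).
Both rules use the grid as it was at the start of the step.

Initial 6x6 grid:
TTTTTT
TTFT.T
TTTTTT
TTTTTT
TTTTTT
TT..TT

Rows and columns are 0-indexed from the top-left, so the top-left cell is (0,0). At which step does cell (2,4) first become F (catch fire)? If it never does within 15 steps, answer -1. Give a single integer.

Step 1: cell (2,4)='T' (+4 fires, +1 burnt)
Step 2: cell (2,4)='T' (+6 fires, +4 burnt)
Step 3: cell (2,4)='F' (+7 fires, +6 burnt)
  -> target ignites at step 3
Step 4: cell (2,4)='.' (+6 fires, +7 burnt)
Step 5: cell (2,4)='.' (+5 fires, +6 burnt)
Step 6: cell (2,4)='.' (+3 fires, +5 burnt)
Step 7: cell (2,4)='.' (+1 fires, +3 burnt)
Step 8: cell (2,4)='.' (+0 fires, +1 burnt)
  fire out at step 8

3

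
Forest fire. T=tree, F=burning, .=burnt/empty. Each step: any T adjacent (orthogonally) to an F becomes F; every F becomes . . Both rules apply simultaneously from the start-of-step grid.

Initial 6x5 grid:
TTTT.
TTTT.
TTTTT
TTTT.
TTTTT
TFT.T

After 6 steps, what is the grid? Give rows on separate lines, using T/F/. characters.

Step 1: 3 trees catch fire, 1 burn out
  TTTT.
  TTTT.
  TTTTT
  TTTT.
  TFTTT
  F.F.T
Step 2: 3 trees catch fire, 3 burn out
  TTTT.
  TTTT.
  TTTTT
  TFTT.
  F.FTT
  ....T
Step 3: 4 trees catch fire, 3 burn out
  TTTT.
  TTTT.
  TFTTT
  F.FT.
  ...FT
  ....T
Step 4: 5 trees catch fire, 4 burn out
  TTTT.
  TFTT.
  F.FTT
  ...F.
  ....F
  ....T
Step 5: 5 trees catch fire, 5 burn out
  TFTT.
  F.FT.
  ...FT
  .....
  .....
  ....F
Step 6: 4 trees catch fire, 5 burn out
  F.FT.
  ...F.
  ....F
  .....
  .....
  .....

F.FT.
...F.
....F
.....
.....
.....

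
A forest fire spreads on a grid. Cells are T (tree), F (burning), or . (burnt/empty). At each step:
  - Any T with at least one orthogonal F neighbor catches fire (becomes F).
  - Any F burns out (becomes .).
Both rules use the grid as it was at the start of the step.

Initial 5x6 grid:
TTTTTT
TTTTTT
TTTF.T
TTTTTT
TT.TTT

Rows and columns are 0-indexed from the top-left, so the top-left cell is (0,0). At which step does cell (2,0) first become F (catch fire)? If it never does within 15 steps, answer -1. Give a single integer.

Step 1: cell (2,0)='T' (+3 fires, +1 burnt)
Step 2: cell (2,0)='T' (+7 fires, +3 burnt)
Step 3: cell (2,0)='F' (+8 fires, +7 burnt)
  -> target ignites at step 3
Step 4: cell (2,0)='.' (+7 fires, +8 burnt)
Step 5: cell (2,0)='.' (+2 fires, +7 burnt)
Step 6: cell (2,0)='.' (+0 fires, +2 burnt)
  fire out at step 6

3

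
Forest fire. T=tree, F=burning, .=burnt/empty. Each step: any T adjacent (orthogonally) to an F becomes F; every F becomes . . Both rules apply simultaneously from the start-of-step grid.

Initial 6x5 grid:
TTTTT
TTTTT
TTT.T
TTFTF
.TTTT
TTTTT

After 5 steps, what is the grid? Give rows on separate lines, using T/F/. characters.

Step 1: 6 trees catch fire, 2 burn out
  TTTTT
  TTTTT
  TTF.F
  TF.F.
  .TFTF
  TTTTT
Step 2: 8 trees catch fire, 6 burn out
  TTTTT
  TTFTF
  TF...
  F....
  .F.F.
  TTFTF
Step 3: 7 trees catch fire, 8 burn out
  TTFTF
  TF.F.
  F....
  .....
  .....
  TF.F.
Step 4: 4 trees catch fire, 7 burn out
  TF.F.
  F....
  .....
  .....
  .....
  F....
Step 5: 1 trees catch fire, 4 burn out
  F....
  .....
  .....
  .....
  .....
  .....

F....
.....
.....
.....
.....
.....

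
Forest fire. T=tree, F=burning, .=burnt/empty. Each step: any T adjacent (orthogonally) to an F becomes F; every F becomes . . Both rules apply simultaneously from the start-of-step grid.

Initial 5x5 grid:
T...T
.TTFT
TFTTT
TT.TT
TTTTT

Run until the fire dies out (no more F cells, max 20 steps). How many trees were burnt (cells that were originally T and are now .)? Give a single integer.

Step 1: +7 fires, +2 burnt (F count now 7)
Step 2: +5 fires, +7 burnt (F count now 5)
Step 3: +4 fires, +5 burnt (F count now 4)
Step 4: +1 fires, +4 burnt (F count now 1)
Step 5: +0 fires, +1 burnt (F count now 0)
Fire out after step 5
Initially T: 18, now '.': 24
Total burnt (originally-T cells now '.'): 17

Answer: 17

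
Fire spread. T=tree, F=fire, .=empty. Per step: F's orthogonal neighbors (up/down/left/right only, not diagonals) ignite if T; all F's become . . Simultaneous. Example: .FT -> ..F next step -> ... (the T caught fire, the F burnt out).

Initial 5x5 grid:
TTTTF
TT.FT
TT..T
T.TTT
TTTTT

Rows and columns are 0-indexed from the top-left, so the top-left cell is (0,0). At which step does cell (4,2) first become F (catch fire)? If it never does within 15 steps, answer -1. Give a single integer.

Step 1: cell (4,2)='T' (+2 fires, +2 burnt)
Step 2: cell (4,2)='T' (+2 fires, +2 burnt)
Step 3: cell (4,2)='T' (+2 fires, +2 burnt)
Step 4: cell (4,2)='T' (+4 fires, +2 burnt)
Step 5: cell (4,2)='T' (+4 fires, +4 burnt)
Step 6: cell (4,2)='F' (+2 fires, +4 burnt)
  -> target ignites at step 6
Step 7: cell (4,2)='.' (+2 fires, +2 burnt)
Step 8: cell (4,2)='.' (+1 fires, +2 burnt)
Step 9: cell (4,2)='.' (+0 fires, +1 burnt)
  fire out at step 9

6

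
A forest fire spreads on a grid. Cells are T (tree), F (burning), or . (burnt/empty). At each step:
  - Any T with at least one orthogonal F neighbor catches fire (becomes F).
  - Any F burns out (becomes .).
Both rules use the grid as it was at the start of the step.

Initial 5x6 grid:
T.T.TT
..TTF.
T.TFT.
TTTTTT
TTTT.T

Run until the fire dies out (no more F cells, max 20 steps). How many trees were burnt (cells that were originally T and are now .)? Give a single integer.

Step 1: +5 fires, +2 burnt (F count now 5)
Step 2: +5 fires, +5 burnt (F count now 5)
Step 3: +4 fires, +5 burnt (F count now 4)
Step 4: +3 fires, +4 burnt (F count now 3)
Step 5: +2 fires, +3 burnt (F count now 2)
Step 6: +0 fires, +2 burnt (F count now 0)
Fire out after step 6
Initially T: 20, now '.': 29
Total burnt (originally-T cells now '.'): 19

Answer: 19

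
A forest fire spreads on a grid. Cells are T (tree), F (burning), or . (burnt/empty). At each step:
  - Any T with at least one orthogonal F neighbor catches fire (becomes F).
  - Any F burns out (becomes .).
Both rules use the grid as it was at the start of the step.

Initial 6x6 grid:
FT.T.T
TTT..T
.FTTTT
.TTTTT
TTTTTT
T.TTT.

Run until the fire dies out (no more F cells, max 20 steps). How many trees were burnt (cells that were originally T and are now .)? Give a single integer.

Answer: 25

Derivation:
Step 1: +5 fires, +2 burnt (F count now 5)
Step 2: +4 fires, +5 burnt (F count now 4)
Step 3: +4 fires, +4 burnt (F count now 4)
Step 4: +5 fires, +4 burnt (F count now 5)
Step 5: +4 fires, +5 burnt (F count now 4)
Step 6: +3 fires, +4 burnt (F count now 3)
Step 7: +0 fires, +3 burnt (F count now 0)
Fire out after step 7
Initially T: 26, now '.': 35
Total burnt (originally-T cells now '.'): 25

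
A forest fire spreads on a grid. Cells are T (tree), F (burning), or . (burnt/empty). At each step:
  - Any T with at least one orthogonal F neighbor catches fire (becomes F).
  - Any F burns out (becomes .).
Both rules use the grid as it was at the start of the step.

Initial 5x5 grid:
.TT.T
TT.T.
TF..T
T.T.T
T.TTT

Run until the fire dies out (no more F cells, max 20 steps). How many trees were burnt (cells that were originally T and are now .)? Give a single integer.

Step 1: +2 fires, +1 burnt (F count now 2)
Step 2: +3 fires, +2 burnt (F count now 3)
Step 3: +2 fires, +3 burnt (F count now 2)
Step 4: +0 fires, +2 burnt (F count now 0)
Fire out after step 4
Initially T: 15, now '.': 17
Total burnt (originally-T cells now '.'): 7

Answer: 7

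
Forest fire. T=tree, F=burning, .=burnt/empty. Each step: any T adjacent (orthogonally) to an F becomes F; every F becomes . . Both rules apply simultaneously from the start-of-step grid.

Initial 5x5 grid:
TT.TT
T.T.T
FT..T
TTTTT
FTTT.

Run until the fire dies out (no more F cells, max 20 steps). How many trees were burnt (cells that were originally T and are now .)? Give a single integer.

Answer: 16

Derivation:
Step 1: +4 fires, +2 burnt (F count now 4)
Step 2: +3 fires, +4 burnt (F count now 3)
Step 3: +3 fires, +3 burnt (F count now 3)
Step 4: +1 fires, +3 burnt (F count now 1)
Step 5: +1 fires, +1 burnt (F count now 1)
Step 6: +1 fires, +1 burnt (F count now 1)
Step 7: +1 fires, +1 burnt (F count now 1)
Step 8: +1 fires, +1 burnt (F count now 1)
Step 9: +1 fires, +1 burnt (F count now 1)
Step 10: +0 fires, +1 burnt (F count now 0)
Fire out after step 10
Initially T: 17, now '.': 24
Total burnt (originally-T cells now '.'): 16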